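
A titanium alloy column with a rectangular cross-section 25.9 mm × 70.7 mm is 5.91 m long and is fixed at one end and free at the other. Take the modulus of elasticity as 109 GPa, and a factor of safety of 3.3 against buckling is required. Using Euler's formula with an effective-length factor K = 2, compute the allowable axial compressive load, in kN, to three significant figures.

Buckling occurs about the weak axis: I_min = h·b³/12 = 70.7×25.9³/12 = 102400 mm⁴ (b = 25.9 mm is the smaller dimension).
Effective length L_e = KL = 2×5.91 m = 11820 mm.
Euler critical load P_cr = π²EI/L_e² = π²×109000×102400/11820² = 788.2 N.
P_allow = P_cr/n = 788.2/3.3 = 238.8 N.

P_allow = 0.239 kN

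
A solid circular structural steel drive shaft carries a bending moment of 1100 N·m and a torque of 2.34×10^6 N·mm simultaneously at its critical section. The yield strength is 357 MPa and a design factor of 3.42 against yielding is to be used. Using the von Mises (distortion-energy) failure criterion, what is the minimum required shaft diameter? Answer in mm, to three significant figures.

d = 60.8 mm

σ_allow = σ_y/n = 357/3.42 = 104.4 MPa.
For a solid shaft σ_b = 32M/(πd³) and τ = 16T/(πd³), so the von Mises stress is σ' = (16/πd³)·√(4M²+3T²).
√(4M²+3T²) = √(4×(1.100×10^6)² + 3×(2.340×10^6)²) = 4.612×10^6 N·mm.
d³ = 16×4.612×10^6/(π×104.4) = 225000 mm³.
d = 60.82 mm.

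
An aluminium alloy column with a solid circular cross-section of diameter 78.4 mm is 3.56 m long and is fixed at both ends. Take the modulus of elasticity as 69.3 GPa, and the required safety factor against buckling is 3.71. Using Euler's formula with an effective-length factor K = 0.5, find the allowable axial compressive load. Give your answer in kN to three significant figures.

P_allow = 108 kN

I = πd⁴/64 = π×78.4⁴/64 = 1.855×10^6 mm⁴.
Effective length L_e = KL = 0.5×3.56 m = 1780 mm.
Euler critical load P_cr = π²EI/L_e² = π²×69300×1.855×10^6/1780² = 400300 N.
P_allow = P_cr/n = 400300/3.71 = 107900 N.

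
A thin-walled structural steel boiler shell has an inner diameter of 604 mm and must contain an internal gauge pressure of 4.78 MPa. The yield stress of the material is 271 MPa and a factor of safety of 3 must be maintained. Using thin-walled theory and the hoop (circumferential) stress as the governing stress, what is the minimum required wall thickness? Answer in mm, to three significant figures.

σ_allow = 271/3 = 90.33 MPa.
Hoop stress σ_h = pD/(2t), so t = pD/(2σ_allow) = 4.78×604/(2×90.33) = 15.98 mm.

t = 16.0 mm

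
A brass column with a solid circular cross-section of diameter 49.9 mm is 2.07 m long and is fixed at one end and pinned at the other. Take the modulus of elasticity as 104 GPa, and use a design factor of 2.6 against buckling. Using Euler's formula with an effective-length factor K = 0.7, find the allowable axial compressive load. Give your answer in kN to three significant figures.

I = πd⁴/64 = π×49.9⁴/64 = 304300 mm⁴.
Effective length L_e = KL = 0.7×2.07 m = 1449 mm.
Euler critical load P_cr = π²EI/L_e² = π²×104000×304300/1449² = 148800 N.
P_allow = P_cr/n = 148800/2.6 = 57230 N.

P_allow = 57.2 kN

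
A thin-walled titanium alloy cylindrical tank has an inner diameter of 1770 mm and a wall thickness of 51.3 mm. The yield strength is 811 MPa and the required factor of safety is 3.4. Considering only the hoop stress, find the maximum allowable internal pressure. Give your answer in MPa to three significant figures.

σ_allow = 811/3.4 = 238.5 MPa.
σ_h = pD/(2t) → p_allow = 2σ_allow t/D = 2×238.5×51.3/1770 = 13.83 MPa.

p_allow = 13.8 MPa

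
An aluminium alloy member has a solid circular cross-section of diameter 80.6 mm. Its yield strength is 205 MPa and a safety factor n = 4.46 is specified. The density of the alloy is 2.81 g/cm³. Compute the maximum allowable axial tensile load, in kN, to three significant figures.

σ_allow = 205/4.46 = 45.96 MPa.
A = πd²/4 = π×80.6²/4 = 5102 mm².
F_allow = σ_allow × A = 45.96×5102 = 234500 N.

F_allow = 235 kN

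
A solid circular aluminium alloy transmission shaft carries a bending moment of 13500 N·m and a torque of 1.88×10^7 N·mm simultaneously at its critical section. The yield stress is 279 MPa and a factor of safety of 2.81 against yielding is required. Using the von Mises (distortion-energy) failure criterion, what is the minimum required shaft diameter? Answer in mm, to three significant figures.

d = 129 mm

σ_allow = σ_y/n = 279/2.81 = 99.29 MPa.
For a solid shaft σ_b = 32M/(πd³) and τ = 16T/(πd³), so the von Mises stress is σ' = (16/πd³)·√(4M²+3T²).
√(4M²+3T²) = √(4×(1.350×10^7)² + 3×(1.880×10^7)²) = 4.230×10^7 N·mm.
d³ = 16×4.230×10^7/(π×99.29) = 2.170×10^6 mm³.
d = 129.5 mm.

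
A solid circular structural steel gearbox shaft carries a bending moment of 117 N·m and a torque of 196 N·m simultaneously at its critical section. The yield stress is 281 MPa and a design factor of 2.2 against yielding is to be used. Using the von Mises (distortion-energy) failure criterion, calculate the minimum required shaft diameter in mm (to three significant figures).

d = 25.4 mm

σ_allow = σ_y/n = 281/2.2 = 127.7 MPa.
For a solid shaft σ_b = 32M/(πd³) and τ = 16T/(πd³), so the von Mises stress is σ' = (16/πd³)·√(4M²+3T²).
√(4M²+3T²) = √(4×(117000)² + 3×(196000)²) = 412300 N·mm.
d³ = 16×412300/(π×127.7) = 16440 mm³.
d = 25.43 mm.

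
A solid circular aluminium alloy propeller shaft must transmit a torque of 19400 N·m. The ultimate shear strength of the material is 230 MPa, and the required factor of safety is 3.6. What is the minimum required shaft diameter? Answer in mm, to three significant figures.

d = 116 mm

Allowable shear stress τ_allow = 230/3.6 = 63.89 MPa.
For a solid shaft τ = 16T/(πd³), so d³ = 16T/(π τ_allow) = 16×1.9400×10^7/(π×63.89) = 1.546×10^6 mm³.
d = (1.546×10^6)^(1/3) = 115.6 mm.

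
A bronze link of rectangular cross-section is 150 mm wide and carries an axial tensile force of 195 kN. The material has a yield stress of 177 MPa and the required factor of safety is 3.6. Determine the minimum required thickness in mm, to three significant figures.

t = 26.4 mm

σ_allow = 177/3.6 = 49.17 MPa.
Required area A = F/σ_allow = 195000/49.17 = 3966 mm².
t = A/w = 3966/150 = 26.44 mm.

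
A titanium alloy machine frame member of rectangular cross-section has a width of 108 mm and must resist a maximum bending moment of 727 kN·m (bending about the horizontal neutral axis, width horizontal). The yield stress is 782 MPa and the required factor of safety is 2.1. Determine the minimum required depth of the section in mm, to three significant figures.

σ_allow = 782/2.1 = 372.4 MPa.
For a rectangular section σ = 6M/(bh²), so h² = 6M/(b σ_allow) = 6×7.2700×10^8/(108×372.4) = 108500 mm².
h = 329.3 mm.

h = 329 mm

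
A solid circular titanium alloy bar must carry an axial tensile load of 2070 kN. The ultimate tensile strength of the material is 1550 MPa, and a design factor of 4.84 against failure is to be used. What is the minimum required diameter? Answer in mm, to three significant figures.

Allowable stress σ_allow = 1550/4.84 = 320.2 MPa.
Required area A = F/σ_allow = 2070000/320.2 = 6464 mm².
A = πd²/4 → d = √(4A/π) = 90.72 mm.

d = 90.7 mm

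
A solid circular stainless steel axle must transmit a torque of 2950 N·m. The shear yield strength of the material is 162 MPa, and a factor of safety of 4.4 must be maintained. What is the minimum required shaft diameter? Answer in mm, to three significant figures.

d = 74.2 mm

Allowable shear stress τ_allow = 162/4.4 = 36.82 MPa.
For a solid shaft τ = 16T/(πd³), so d³ = 16T/(π τ_allow) = 16×2950000/(π×36.82) = 408100 mm³.
d = (408100)^(1/3) = 74.17 mm.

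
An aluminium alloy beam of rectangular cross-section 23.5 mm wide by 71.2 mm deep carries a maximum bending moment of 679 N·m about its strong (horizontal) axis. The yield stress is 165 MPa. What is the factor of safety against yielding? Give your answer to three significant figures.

n = 4.82

Section modulus S = bh²/6 = 23.5×71.2²/6 = 19860 mm³.
σ = M/S = 679000/19860 = 34.20 MPa.
n = 165/34.20 = 4.825.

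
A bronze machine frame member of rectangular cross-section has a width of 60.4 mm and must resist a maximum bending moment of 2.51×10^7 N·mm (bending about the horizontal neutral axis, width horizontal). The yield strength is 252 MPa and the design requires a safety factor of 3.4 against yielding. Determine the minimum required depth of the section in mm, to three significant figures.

σ_allow = 252/3.4 = 74.12 MPa.
For a rectangular section σ = 6M/(bh²), so h² = 6M/(b σ_allow) = 6×2.5100×10^7/(60.4×74.12) = 33640 mm².
h = 183.4 mm.

h = 183 mm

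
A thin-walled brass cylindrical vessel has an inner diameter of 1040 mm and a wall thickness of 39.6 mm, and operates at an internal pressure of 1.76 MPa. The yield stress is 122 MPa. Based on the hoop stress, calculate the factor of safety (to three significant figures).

n = 5.28

σ_h = pD/(2t) = 1.76×1040/(2×39.6) = 23.11 MPa.
n = 122/23.11 = 5.279.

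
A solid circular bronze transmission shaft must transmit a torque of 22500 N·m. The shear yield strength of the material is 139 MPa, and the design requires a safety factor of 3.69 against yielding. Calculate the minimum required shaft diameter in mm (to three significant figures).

Allowable shear stress τ_allow = 139/3.69 = 37.67 MPa.
For a solid shaft τ = 16T/(πd³), so d³ = 16T/(π τ_allow) = 16×2.2500×10^7/(π×37.67) = 3.042×10^6 mm³.
d = (3.042×10^6)^(1/3) = 144.9 mm.

d = 145 mm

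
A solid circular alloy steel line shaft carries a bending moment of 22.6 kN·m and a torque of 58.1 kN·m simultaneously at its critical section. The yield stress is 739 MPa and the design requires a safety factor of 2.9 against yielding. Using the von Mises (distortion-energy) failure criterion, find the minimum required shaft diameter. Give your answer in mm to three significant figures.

σ_allow = σ_y/n = 739/2.9 = 254.8 MPa.
For a solid shaft σ_b = 32M/(πd³) and τ = 16T/(πd³), so the von Mises stress is σ' = (16/πd³)·√(4M²+3T²).
√(4M²+3T²) = √(4×(2.260×10^7)² + 3×(5.810×10^7)²) = 1.103×10^8 N·mm.
d³ = 16×1.103×10^8/(π×254.8) = 2.205×10^6 mm³.
d = 130.2 mm.

d = 130 mm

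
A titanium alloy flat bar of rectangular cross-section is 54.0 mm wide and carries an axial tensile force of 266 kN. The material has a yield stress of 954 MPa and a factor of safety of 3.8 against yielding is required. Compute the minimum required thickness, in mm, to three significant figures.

t = 19.6 mm

σ_allow = 954/3.8 = 251.1 MPa.
Required area A = F/σ_allow = 266000/251.1 = 1060 mm².
t = A/w = 1060/54.0 = 19.62 mm.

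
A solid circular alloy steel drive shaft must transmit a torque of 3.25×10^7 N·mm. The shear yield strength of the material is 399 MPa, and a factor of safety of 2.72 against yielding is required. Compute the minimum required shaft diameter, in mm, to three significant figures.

Allowable shear stress τ_allow = 399/2.72 = 146.7 MPa.
For a solid shaft τ = 16T/(πd³), so d³ = 16T/(π τ_allow) = 16×3.2500×10^7/(π×146.7) = 1.128×10^6 mm³.
d = (1.128×10^6)^(1/3) = 104.1 mm.

d = 104 mm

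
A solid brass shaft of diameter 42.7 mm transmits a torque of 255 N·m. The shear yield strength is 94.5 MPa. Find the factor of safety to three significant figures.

n = 5.67

τ = 16T/(πd³) = 16×255000/(π×42.7³) = 16.68 MPa.
n = τ_limit/τ = 94.5/16.68 = 5.665.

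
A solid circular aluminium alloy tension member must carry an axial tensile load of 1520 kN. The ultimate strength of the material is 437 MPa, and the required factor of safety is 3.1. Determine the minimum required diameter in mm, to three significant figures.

Allowable stress σ_allow = 437/3.1 = 141.0 MPa.
Required area A = F/σ_allow = 1520000/141.0 = 10780 mm².
A = πd²/4 → d = √(4A/π) = 117.2 mm.

d = 117 mm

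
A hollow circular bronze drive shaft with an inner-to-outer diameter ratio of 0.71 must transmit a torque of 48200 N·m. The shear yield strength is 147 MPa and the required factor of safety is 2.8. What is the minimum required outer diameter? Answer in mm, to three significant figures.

d_o = 184 mm

τ_allow = 147/2.8 = 52.50 MPa.
For a hollow shaft τ = 16T/[πd_o³(1−k⁴)] with k = 0.71, so 1−k⁴ = 0.7459.
d_o³ = 16T/[π τ_allow (1−k⁴)] = 16×4.8200×10^7/(π×52.50×0.7459) = 6.269×10^6 mm³.
d_o = 184.4 mm.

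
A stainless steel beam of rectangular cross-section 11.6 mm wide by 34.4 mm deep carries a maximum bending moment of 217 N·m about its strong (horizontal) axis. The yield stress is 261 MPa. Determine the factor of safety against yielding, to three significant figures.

Section modulus S = bh²/6 = 11.6×34.4²/6 = 2288 mm³.
σ = M/S = 217000/2288 = 94.85 MPa.
n = 261/94.85 = 2.752.

n = 2.75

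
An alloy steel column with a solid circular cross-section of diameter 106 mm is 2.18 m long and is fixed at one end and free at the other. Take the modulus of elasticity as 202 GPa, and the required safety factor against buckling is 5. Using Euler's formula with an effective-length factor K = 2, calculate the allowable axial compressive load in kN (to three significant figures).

P_allow = 130 kN

I = πd⁴/64 = π×106⁴/64 = 6.197×10^6 mm⁴.
Effective length L_e = KL = 2×2.18 m = 4360 mm.
Euler critical load P_cr = π²EI/L_e² = π²×202000×6.197×10^6/4360² = 649900 N.
P_allow = P_cr/n = 649900/5 = 130000 N.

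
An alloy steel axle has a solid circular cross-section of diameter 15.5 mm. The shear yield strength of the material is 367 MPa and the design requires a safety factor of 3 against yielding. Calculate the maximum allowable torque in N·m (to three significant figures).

τ_allow = 367/3 = 122.3 MPa.
For a solid shaft T_allow = τ_allow·πd³/16; πd³/16 = π×15.5³/16 = 731.2 mm³.
T_allow = 122.3×731.2 = 89450 N·mm = 89.45 N·m.

T_allow = 89.4 N·m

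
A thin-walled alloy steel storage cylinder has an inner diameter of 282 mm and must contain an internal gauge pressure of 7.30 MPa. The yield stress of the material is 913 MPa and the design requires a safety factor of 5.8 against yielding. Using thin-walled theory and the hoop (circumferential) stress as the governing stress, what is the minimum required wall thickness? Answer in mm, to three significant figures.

t = 6.54 mm

σ_allow = 913/5.8 = 157.4 MPa.
Hoop stress σ_h = pD/(2t), so t = pD/(2σ_allow) = 7.30×282/(2×157.4) = 6.539 mm.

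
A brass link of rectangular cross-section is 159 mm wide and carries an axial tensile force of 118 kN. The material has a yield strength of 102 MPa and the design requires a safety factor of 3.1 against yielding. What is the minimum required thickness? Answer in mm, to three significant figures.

t = 22.6 mm

σ_allow = 102/3.1 = 32.90 MPa.
Required area A = F/σ_allow = 118000/32.90 = 3586 mm².
t = A/w = 3586/159 = 22.56 mm.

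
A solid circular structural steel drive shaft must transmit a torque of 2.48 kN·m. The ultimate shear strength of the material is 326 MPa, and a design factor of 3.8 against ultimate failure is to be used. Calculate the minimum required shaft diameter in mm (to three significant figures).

Allowable shear stress τ_allow = 326/3.8 = 85.79 MPa.
For a solid shaft τ = 16T/(πd³), so d³ = 16T/(π τ_allow) = 16×2480000/(π×85.79) = 147200 mm³.
d = (147200)^(1/3) = 52.80 mm.

d = 52.8 mm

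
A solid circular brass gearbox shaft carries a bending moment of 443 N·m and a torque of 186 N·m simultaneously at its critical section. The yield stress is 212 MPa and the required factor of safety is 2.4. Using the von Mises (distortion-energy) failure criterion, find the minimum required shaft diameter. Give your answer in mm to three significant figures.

σ_allow = σ_y/n = 212/2.4 = 88.33 MPa.
For a solid shaft σ_b = 32M/(πd³) and τ = 16T/(πd³), so the von Mises stress is σ' = (16/πd³)·√(4M²+3T²).
√(4M²+3T²) = √(4×(443000)² + 3×(186000)²) = 942800 N·mm.
d³ = 16×942800/(π×88.33) = 54360 mm³.
d = 37.88 mm.

d = 37.9 mm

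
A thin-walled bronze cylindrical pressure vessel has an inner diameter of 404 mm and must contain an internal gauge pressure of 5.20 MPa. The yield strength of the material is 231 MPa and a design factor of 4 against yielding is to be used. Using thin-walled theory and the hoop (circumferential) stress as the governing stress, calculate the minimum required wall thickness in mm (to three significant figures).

σ_allow = 231/4 = 57.75 MPa.
Hoop stress σ_h = pD/(2t), so t = pD/(2σ_allow) = 5.20×404/(2×57.75) = 18.19 mm.

t = 18.2 mm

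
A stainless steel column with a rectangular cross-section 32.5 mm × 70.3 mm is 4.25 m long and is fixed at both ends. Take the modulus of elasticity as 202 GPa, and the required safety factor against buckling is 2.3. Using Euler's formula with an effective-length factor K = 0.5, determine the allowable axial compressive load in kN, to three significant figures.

P_allow = 38.6 kN

Buckling occurs about the weak axis: I_min = h·b³/12 = 70.3×32.5³/12 = 201100 mm⁴ (b = 32.5 mm is the smaller dimension).
Effective length L_e = KL = 0.5×4.25 m = 2125 mm.
Euler critical load P_cr = π²EI/L_e² = π²×202000×201100/2125² = 88790 N.
P_allow = P_cr/n = 88790/2.3 = 38600 N.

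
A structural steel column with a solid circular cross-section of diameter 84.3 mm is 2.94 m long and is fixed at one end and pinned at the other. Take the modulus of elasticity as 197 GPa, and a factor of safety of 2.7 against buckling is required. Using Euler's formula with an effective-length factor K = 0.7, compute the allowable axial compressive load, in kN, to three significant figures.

P_allow = 421 kN

I = πd⁴/64 = π×84.3⁴/64 = 2.479×10^6 mm⁴.
Effective length L_e = KL = 0.7×2.94 m = 2058 mm.
Euler critical load P_cr = π²EI/L_e² = π²×197000×2.479×10^6/2058² = 1.138×10^6 N.
P_allow = P_cr/n = 1.138×10^6/2.7 = 421500 N.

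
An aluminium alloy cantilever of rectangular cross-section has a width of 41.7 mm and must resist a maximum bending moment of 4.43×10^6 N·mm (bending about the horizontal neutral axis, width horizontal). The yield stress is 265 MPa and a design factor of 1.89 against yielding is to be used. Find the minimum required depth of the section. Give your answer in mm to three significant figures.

σ_allow = 265/1.89 = 140.2 MPa.
For a rectangular section σ = 6M/(bh²), so h² = 6M/(b σ_allow) = 6×4430000/(41.7×140.2) = 4546 mm².
h = 67.42 mm.

h = 67.4 mm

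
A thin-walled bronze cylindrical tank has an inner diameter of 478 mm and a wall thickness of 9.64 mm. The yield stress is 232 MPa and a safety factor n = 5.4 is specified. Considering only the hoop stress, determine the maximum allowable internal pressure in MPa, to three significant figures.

p_allow = 1.73 MPa

σ_allow = 232/5.4 = 42.96 MPa.
σ_h = pD/(2t) → p_allow = 2σ_allow t/D = 2×42.96×9.64/478 = 1.733 MPa.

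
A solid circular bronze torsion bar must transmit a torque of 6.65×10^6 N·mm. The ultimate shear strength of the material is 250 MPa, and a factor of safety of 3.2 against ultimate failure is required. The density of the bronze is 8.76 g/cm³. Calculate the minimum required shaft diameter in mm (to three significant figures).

d = 75.7 mm

Allowable shear stress τ_allow = 250/3.2 = 78.12 MPa.
For a solid shaft τ = 16T/(πd³), so d³ = 16T/(π τ_allow) = 16×6650000/(π×78.12) = 433500 mm³.
d = (433500)^(1/3) = 75.68 mm.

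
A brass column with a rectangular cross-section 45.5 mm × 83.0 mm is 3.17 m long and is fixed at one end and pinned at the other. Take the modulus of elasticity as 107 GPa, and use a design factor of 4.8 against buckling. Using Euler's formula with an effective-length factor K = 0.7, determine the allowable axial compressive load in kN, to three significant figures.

P_allow = 29.1 kN

Buckling occurs about the weak axis: I_min = h·b³/12 = 83.0×45.5³/12 = 651500 mm⁴ (b = 45.5 mm is the smaller dimension).
Effective length L_e = KL = 0.7×3.17 m = 2219 mm.
Euler critical load P_cr = π²EI/L_e² = π²×107000×651500/2219² = 139700 N.
P_allow = P_cr/n = 139700/4.8 = 29110 N.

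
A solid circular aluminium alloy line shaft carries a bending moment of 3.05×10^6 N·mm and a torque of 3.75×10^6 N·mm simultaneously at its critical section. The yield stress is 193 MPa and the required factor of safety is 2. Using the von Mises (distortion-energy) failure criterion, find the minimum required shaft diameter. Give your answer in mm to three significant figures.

σ_allow = σ_y/n = 193/2 = 96.50 MPa.
For a solid shaft σ_b = 32M/(πd³) and τ = 16T/(πd³), so the von Mises stress is σ' = (16/πd³)·√(4M²+3T²).
√(4M²+3T²) = √(4×(3.050×10^6)² + 3×(3.750×10^6)²) = 8.911×10^6 N·mm.
d³ = 16×8.911×10^6/(π×96.50) = 470300 mm³.
d = 77.76 mm.

d = 77.8 mm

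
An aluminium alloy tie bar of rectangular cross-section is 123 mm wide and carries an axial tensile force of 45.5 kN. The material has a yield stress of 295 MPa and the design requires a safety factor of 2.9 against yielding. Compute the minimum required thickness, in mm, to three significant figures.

σ_allow = 295/2.9 = 101.7 MPa.
Required area A = F/σ_allow = 45500/101.7 = 447.3 mm².
t = A/w = 447.3/123 = 3.636 mm.

t = 3.64 mm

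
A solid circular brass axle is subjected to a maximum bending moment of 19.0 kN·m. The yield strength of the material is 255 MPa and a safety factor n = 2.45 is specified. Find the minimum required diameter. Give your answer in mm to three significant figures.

σ_allow = 255/2.45 = 104.1 MPa.
For a solid circular section σ = 32M/(πd³), so d³ = 32M/(π σ_allow) = 32×1.9000×10^7/(π×104.1) = 1.859×10^6 mm³.
d = 123.0 mm.

d = 123 mm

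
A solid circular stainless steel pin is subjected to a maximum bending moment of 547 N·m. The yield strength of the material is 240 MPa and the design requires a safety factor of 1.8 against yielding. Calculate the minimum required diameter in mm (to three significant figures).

σ_allow = 240/1.8 = 133.3 MPa.
For a solid circular section σ = 32M/(πd³), so d³ = 32M/(π σ_allow) = 32×547000/(π×133.3) = 41790 mm³.
d = 34.70 mm.

d = 34.7 mm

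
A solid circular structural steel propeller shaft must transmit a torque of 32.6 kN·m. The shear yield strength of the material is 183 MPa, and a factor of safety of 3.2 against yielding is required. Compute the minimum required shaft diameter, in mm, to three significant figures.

d = 143 mm

Allowable shear stress τ_allow = 183/3.2 = 57.19 MPa.
For a solid shaft τ = 16T/(πd³), so d³ = 16T/(π τ_allow) = 16×3.2600×10^7/(π×57.19) = 2.903×10^6 mm³.
d = (2.903×10^6)^(1/3) = 142.7 mm.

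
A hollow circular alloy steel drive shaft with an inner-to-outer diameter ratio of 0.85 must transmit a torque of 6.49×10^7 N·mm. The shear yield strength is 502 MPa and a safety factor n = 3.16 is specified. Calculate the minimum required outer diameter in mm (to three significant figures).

τ_allow = 502/3.16 = 158.9 MPa.
For a hollow shaft τ = 16T/[πd_o³(1−k⁴)] with k = 0.85, so 1−k⁴ = 0.4780.
d_o³ = 16T/[π τ_allow (1−k⁴)] = 16×6.4900×10^7/(π×158.9×0.4780) = 4.353×10^6 mm³.
d_o = 163.3 mm.

d_o = 163 mm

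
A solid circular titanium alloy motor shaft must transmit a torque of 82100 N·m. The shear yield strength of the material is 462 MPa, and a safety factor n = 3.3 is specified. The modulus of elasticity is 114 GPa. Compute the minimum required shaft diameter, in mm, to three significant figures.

d = 144 mm

Allowable shear stress τ_allow = 462/3.3 = 140.0 MPa.
For a solid shaft τ = 16T/(πd³), so d³ = 16T/(π τ_allow) = 16×8.2100×10^7/(π×140.0) = 2.987×10^6 mm³.
d = (2.987×10^6)^(1/3) = 144.0 mm.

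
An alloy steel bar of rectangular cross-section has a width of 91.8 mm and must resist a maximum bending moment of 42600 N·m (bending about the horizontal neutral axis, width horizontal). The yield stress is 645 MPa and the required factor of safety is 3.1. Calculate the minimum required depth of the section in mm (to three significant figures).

h = 116 mm

σ_allow = 645/3.1 = 208.1 MPa.
For a rectangular section σ = 6M/(bh²), so h² = 6M/(b σ_allow) = 6×4.2600×10^7/(91.8×208.1) = 13380 mm².
h = 115.7 mm.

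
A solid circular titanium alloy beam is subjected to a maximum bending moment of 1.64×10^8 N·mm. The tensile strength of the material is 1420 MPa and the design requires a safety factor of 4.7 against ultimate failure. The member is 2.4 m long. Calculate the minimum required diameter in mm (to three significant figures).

d = 177 mm

σ_allow = 1420/4.7 = 302.1 MPa.
For a solid circular section σ = 32M/(πd³), so d³ = 32M/(π σ_allow) = 32×1.6400×10^8/(π×302.1) = 5.529×10^6 mm³.
d = 176.8 mm.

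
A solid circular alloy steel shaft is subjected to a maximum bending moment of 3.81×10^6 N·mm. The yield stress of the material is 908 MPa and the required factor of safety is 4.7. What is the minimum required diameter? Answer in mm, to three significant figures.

σ_allow = 908/4.7 = 193.2 MPa.
For a solid circular section σ = 32M/(πd³), so d³ = 32M/(π σ_allow) = 32×3810000/(π×193.2) = 200900 mm³.
d = 58.57 mm.

d = 58.6 mm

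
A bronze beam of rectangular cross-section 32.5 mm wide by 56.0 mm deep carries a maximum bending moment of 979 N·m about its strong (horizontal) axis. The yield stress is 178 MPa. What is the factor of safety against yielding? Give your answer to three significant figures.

n = 3.09

Section modulus S = bh²/6 = 32.5×56.0²/6 = 16990 mm³.
σ = M/S = 979000/16990 = 57.63 MPa.
n = 178/57.63 = 3.088.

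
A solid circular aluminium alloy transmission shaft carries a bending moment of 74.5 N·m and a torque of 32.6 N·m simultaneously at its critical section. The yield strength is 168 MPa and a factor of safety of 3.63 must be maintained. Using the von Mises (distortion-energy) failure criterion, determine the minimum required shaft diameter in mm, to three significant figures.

d = 26.0 mm

σ_allow = σ_y/n = 168/3.63 = 46.28 MPa.
For a solid shaft σ_b = 32M/(πd³) and τ = 16T/(πd³), so the von Mises stress is σ' = (16/πd³)·√(4M²+3T²).
√(4M²+3T²) = √(4×(74500)² + 3×(32600)²) = 159300 N·mm.
d³ = 16×159300/(π×46.28) = 17530 mm³.
d = 25.98 mm.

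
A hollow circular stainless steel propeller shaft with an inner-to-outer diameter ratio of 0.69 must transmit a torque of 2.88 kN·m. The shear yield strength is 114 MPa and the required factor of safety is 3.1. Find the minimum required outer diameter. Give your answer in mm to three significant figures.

d_o = 80.2 mm

τ_allow = 114/3.1 = 36.77 MPa.
For a hollow shaft τ = 16T/[πd_o³(1−k⁴)] with k = 0.69, so 1−k⁴ = 0.7733.
d_o³ = 16T/[π τ_allow (1−k⁴)] = 16×2880000/(π×36.77×0.7733) = 515800 mm³.
d_o = 80.20 mm.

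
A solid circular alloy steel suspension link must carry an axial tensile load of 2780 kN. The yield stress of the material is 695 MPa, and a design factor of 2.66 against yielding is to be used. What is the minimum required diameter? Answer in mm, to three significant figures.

Allowable stress σ_allow = 695/2.66 = 261.3 MPa.
Required area A = F/σ_allow = 2780000/261.3 = 10640 mm².
A = πd²/4 → d = √(4A/π) = 116.4 mm.

d = 116 mm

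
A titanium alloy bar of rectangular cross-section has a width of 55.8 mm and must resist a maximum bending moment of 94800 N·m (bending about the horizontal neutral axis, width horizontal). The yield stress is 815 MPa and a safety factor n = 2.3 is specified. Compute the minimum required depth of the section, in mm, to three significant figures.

h = 170 mm

σ_allow = 815/2.3 = 354.3 MPa.
For a rectangular section σ = 6M/(bh²), so h² = 6M/(b σ_allow) = 6×9.4800×10^7/(55.8×354.3) = 28770 mm².
h = 169.6 mm.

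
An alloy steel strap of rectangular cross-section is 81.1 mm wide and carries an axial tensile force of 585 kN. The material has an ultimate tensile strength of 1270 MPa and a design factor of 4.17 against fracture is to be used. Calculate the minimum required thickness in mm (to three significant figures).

t = 23.7 mm

σ_allow = 1270/4.17 = 304.6 MPa.
Required area A = F/σ_allow = 585000/304.6 = 1921 mm².
t = A/w = 1921/81.1 = 23.68 mm.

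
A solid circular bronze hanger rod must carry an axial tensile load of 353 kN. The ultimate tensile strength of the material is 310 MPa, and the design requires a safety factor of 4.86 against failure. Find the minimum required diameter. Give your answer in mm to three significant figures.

Allowable stress σ_allow = 310/4.86 = 63.79 MPa.
Required area A = F/σ_allow = 353000/63.79 = 5534 mm².
A = πd²/4 → d = √(4A/π) = 83.94 mm.

d = 83.9 mm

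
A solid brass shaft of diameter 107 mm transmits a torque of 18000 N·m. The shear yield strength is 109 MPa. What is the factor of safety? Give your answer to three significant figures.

n = 1.46

τ = 16T/(πd³) = 16×1.8000×10^7/(π×107³) = 74.83 MPa.
n = τ_limit/τ = 109/74.83 = 1.457.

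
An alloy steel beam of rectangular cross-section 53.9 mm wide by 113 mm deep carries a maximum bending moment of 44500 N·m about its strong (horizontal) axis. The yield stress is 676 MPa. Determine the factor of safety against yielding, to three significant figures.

n = 1.74

Section modulus S = bh²/6 = 53.9×113²/6 = 114700 mm³.
σ = M/S = 4.4500×10^7/114700 = 387.9 MPa.
n = 676/387.9 = 1.743.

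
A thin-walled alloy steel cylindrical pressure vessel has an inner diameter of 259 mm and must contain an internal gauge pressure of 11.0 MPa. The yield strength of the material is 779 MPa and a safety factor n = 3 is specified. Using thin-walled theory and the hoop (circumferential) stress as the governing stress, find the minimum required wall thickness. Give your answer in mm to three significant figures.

σ_allow = 779/3 = 259.7 MPa.
Hoop stress σ_h = pD/(2t), so t = pD/(2σ_allow) = 11.0×259/(2×259.7) = 5.486 mm.

t = 5.49 mm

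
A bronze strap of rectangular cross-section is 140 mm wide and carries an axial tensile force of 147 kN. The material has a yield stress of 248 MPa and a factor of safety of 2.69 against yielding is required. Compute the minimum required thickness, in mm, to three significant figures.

σ_allow = 248/2.69 = 92.19 MPa.
Required area A = F/σ_allow = 147000/92.19 = 1594 mm².
t = A/w = 1594/140 = 11.39 mm.

t = 11.4 mm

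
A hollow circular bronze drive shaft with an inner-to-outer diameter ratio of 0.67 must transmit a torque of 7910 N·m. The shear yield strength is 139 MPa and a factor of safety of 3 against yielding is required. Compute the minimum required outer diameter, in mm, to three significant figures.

τ_allow = 139/3 = 46.33 MPa.
For a hollow shaft τ = 16T/[πd_o³(1−k⁴)] with k = 0.67, so 1−k⁴ = 0.7985.
d_o³ = 16T/[π τ_allow (1−k⁴)] = 16×7910000/(π×46.33×0.7985) = 1.089×10^6 mm³.
d_o = 102.9 mm.

d_o = 103 mm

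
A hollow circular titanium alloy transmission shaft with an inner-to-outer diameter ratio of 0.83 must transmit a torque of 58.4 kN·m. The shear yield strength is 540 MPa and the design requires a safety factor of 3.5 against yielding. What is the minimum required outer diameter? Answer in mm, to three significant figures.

τ_allow = 540/3.5 = 154.3 MPa.
For a hollow shaft τ = 16T/[πd_o³(1−k⁴)] with k = 0.83, so 1−k⁴ = 0.5254.
d_o³ = 16T/[π τ_allow (1−k⁴)] = 16×5.8400×10^7/(π×154.3×0.5254) = 3.669×10^6 mm³.
d_o = 154.2 mm.

d_o = 154 mm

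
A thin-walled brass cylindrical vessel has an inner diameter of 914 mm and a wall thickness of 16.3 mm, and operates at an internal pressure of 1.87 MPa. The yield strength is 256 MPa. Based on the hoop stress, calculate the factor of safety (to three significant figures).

n = 4.88

σ_h = pD/(2t) = 1.87×914/(2×16.3) = 52.43 MPa.
n = 256/52.43 = 4.883.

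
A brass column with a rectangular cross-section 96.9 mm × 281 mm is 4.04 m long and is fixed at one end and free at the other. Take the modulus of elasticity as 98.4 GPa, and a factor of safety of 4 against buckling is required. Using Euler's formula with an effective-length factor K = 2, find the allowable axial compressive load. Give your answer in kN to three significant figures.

Buckling occurs about the weak axis: I_min = h·b³/12 = 281×96.9³/12 = 2.131×10^7 mm⁴ (b = 96.9 mm is the smaller dimension).
Effective length L_e = KL = 2×4.04 m = 8080 mm.
Euler critical load P_cr = π²EI/L_e² = π²×98400×2.131×10^7/8080² = 316900 N.
P_allow = P_cr/n = 316900/4 = 79230 N.

P_allow = 79.2 kN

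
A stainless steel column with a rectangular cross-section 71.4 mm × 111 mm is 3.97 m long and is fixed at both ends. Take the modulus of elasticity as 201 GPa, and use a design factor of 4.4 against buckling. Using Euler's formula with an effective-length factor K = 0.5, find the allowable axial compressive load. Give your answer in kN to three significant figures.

Buckling occurs about the weak axis: I_min = h·b³/12 = 111×71.4³/12 = 3.367×10^6 mm⁴ (b = 71.4 mm is the smaller dimension).
Effective length L_e = KL = 0.5×3.97 m = 1985 mm.
Euler critical load P_cr = π²EI/L_e² = π²×201000×3.367×10^6/1985² = 1.695×10^6 N.
P_allow = P_cr/n = 1.695×10^6/4.4 = 385300 N.

P_allow = 385 kN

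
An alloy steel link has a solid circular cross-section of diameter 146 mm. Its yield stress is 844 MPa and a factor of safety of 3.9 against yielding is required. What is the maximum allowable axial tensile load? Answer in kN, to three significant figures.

F_allow = 3620 kN

σ_allow = 844/3.9 = 216.4 MPa.
A = πd²/4 = π×146²/4 = 16740 mm².
F_allow = σ_allow × A = 216.4×16740 = 3.623×10^6 N.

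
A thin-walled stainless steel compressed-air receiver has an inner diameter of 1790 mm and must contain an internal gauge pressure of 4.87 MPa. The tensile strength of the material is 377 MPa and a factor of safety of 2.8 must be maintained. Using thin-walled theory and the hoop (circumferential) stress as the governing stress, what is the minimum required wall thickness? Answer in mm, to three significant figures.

t = 32.4 mm

σ_allow = 377/2.8 = 134.6 MPa.
Hoop stress σ_h = pD/(2t), so t = pD/(2σ_allow) = 4.87×1790/(2×134.6) = 32.37 mm.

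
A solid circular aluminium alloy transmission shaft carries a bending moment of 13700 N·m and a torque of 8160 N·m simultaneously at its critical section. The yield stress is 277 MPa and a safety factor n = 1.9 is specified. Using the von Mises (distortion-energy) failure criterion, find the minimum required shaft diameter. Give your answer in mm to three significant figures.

σ_allow = σ_y/n = 277/1.9 = 145.8 MPa.
For a solid shaft σ_b = 32M/(πd³) and τ = 16T/(πd³), so the von Mises stress is σ' = (16/πd³)·√(4M²+3T²).
√(4M²+3T²) = √(4×(1.370×10^7)² + 3×(8.160×10^6)²) = 3.083×10^7 N·mm.
d³ = 16×3.083×10^7/(π×145.8) = 1.077×10^6 mm³.
d = 102.5 mm.

d = 103 mm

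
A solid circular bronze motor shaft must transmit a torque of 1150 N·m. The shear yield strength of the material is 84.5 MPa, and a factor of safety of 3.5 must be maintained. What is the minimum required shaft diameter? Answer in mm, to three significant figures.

d = 62.4 mm

Allowable shear stress τ_allow = 84.5/3.5 = 24.14 MPa.
For a solid shaft τ = 16T/(πd³), so d³ = 16T/(π τ_allow) = 16×1150000/(π×24.14) = 242600 mm³.
d = (242600)^(1/3) = 62.37 mm.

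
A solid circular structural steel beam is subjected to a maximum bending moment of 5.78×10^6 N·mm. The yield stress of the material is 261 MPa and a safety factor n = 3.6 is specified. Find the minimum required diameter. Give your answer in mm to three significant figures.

d = 93.3 mm

σ_allow = 261/3.6 = 72.50 MPa.
For a solid circular section σ = 32M/(πd³), so d³ = 32M/(π σ_allow) = 32×5780000/(π×72.50) = 812100 mm³.
d = 93.30 mm.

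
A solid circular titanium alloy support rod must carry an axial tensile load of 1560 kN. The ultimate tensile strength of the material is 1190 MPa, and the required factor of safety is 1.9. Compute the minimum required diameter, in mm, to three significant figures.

Allowable stress σ_allow = 1190/1.9 = 626.3 MPa.
Required area A = F/σ_allow = 1560000/626.3 = 2491 mm².
A = πd²/4 → d = √(4A/π) = 56.31 mm.

d = 56.3 mm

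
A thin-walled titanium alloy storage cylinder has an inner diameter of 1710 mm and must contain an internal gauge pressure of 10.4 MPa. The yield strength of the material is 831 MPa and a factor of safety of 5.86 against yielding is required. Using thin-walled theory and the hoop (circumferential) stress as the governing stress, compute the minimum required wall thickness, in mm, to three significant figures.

σ_allow = 831/5.86 = 141.8 MPa.
Hoop stress σ_h = pD/(2t), so t = pD/(2σ_allow) = 10.4×1710/(2×141.8) = 62.70 mm.

t = 62.7 mm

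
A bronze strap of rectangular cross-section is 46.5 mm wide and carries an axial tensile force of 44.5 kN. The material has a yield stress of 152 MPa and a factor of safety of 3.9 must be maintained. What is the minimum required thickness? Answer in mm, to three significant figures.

t = 24.6 mm

σ_allow = 152/3.9 = 38.97 MPa.
Required area A = F/σ_allow = 44500/38.97 = 1142 mm².
t = A/w = 1142/46.5 = 24.55 mm.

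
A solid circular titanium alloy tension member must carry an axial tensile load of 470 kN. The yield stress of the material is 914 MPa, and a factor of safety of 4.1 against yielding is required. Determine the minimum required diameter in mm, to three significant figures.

Allowable stress σ_allow = 914/4.1 = 222.9 MPa.
Required area A = F/σ_allow = 470000/222.9 = 2108 mm².
A = πd²/4 → d = √(4A/π) = 51.81 mm.

d = 51.8 mm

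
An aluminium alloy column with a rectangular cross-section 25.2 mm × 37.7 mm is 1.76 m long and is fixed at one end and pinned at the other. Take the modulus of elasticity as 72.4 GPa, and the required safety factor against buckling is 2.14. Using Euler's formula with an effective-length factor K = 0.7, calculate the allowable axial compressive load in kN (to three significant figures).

Buckling occurs about the weak axis: I_min = h·b³/12 = 37.7×25.2³/12 = 50280 mm⁴ (b = 25.2 mm is the smaller dimension).
Effective length L_e = KL = 0.7×1.76 m = 1232 mm.
Euler critical load P_cr = π²EI/L_e² = π²×72400×50280/1232² = 23670 N.
P_allow = P_cr/n = 23670/2.14 = 11060 N.

P_allow = 11.1 kN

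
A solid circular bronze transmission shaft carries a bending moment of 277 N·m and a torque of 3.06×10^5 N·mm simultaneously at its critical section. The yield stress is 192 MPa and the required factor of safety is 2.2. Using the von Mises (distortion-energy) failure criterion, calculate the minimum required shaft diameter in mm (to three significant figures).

σ_allow = σ_y/n = 192/2.2 = 87.27 MPa.
For a solid shaft σ_b = 32M/(πd³) and τ = 16T/(πd³), so the von Mises stress is σ' = (16/πd³)·√(4M²+3T²).
√(4M²+3T²) = √(4×(277000)² + 3×(306000)²) = 766700 N·mm.
d³ = 16×766700/(π×87.27) = 44740 mm³.
d = 35.50 mm.

d = 35.5 mm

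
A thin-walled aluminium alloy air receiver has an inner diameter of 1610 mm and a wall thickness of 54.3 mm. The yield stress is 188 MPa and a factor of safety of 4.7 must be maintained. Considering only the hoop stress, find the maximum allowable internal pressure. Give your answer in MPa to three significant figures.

p_allow = 2.70 MPa

σ_allow = 188/4.7 = 40.00 MPa.
σ_h = pD/(2t) → p_allow = 2σ_allow t/D = 2×40.00×54.3/1610 = 2.698 MPa.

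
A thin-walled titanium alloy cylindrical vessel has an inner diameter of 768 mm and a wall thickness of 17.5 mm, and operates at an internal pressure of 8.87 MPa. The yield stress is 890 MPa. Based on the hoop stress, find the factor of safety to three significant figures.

n = 4.57

σ_h = pD/(2t) = 8.87×768/(2×17.5) = 194.6 MPa.
n = 890/194.6 = 4.573.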